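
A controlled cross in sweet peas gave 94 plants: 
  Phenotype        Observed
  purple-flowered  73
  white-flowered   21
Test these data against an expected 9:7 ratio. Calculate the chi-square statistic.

Under the 9:7 hypothesis (Σ ratio = 16, N = 94):
  purple-flowered: 94 × 9/16 = 52.875
  white-flowered: 94 × 7/16 = 41.125
χ² = Σ (O − E)² / E
  purple-flowered: (73 − 52.875)² / 52.875 = 7.6599
  white-flowered: (21 − 41.125)² / 41.125 = 9.8484
χ² = 7.6599 + 9.8484 = 17.5083 ≈ 17.508

17.508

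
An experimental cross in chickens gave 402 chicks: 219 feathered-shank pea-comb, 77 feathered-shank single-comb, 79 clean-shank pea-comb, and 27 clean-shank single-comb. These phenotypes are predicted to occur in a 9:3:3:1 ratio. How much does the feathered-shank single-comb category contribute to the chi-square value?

0.035

Expected counts for N = 402 under a 9:3:3:1 ratio (total parts = 16):
  feathered-shank pea-comb: 402 × 9/16 = 226.125
  feathered-shank single-comb: 402 × 3/16 = 75.375
  clean-shank pea-comb: 402 × 3/16 = 75.375
  clean-shank single-comb: 402 × 1/16 = 25.125
Contribution of feathered-shank single-comb: (77 − 75.375)² / 75.375 = 0.0350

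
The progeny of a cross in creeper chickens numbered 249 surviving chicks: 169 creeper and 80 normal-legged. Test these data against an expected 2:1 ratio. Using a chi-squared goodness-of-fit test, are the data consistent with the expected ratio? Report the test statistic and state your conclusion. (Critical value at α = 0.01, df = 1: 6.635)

Under the 2:1 hypothesis (Σ ratio = 3, N = 249):
  creeper: 249 × 2/3 = 166
  normal-legged: 249 × 1/3 = 83
χ² = Σ (O − E)² / E
  creeper: (169 − 166)² / 166 = 0.0542
  normal-legged: (80 − 83)² / 83 = 0.1084
χ² = 0.0542 + 0.1084 = 0.1626 ≈ 0.163
Degrees of freedom = 2 − 1 = 1; critical value at α = 0.01 is 6.635.
Since 0.163 < 6.635, we fail to reject the null hypothesis — the data are consistent with the 2:1 ratio.

0.163; consistent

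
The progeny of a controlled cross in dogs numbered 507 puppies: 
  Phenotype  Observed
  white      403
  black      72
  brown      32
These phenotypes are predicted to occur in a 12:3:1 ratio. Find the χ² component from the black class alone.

5.595

Total ratio parts = 16. Expected numbers out of 507:
  white: 507 × 12/16 = 380.25
  black: 507 × 3/16 = 95.0625
  brown: 507 × 1/16 = 31.6875
Contribution of black: (72 − 95.0625)² / 95.0625 = 5.5950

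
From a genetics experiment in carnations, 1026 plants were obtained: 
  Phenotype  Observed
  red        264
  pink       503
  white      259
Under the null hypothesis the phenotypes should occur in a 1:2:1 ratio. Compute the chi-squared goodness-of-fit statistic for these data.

Total ratio parts = 4. Expected numbers out of 1026:
  red: 1026 × 1/4 = 256.5
  pink: 1026 × 2/4 = 513
  white: 1026 × 1/4 = 256.5
χ² = Σ (O − E)² / E
  red: (264 − 256.5)² / 256.5 = 0.2193
  pink: (503 − 513)² / 513 = 0.1949
  white: (259 − 256.5)² / 256.5 = 0.0244
χ² = 0.2193 + 0.1949 + 0.0244 = 0.4386 ≈ 0.439

0.439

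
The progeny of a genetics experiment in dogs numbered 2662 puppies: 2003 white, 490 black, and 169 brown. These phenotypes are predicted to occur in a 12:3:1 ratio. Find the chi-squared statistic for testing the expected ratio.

0.229

Total ratio parts = 16. Expected numbers out of 2662:
  white: 2662 × 12/16 = 1996.5
  black: 2662 × 3/16 = 499.125
  brown: 2662 × 1/16 = 166.375
χ² = Σ (O − E)² / E
  white: (2003 − 1996.5)² / 1996.5 = 0.0212
  black: (490 − 499.125)² / 499.125 = 0.1668
  brown: (169 − 166.375)² / 166.375 = 0.0414
χ² = 0.0212 + 0.1668 + 0.0414 = 0.2294 ≈ 0.229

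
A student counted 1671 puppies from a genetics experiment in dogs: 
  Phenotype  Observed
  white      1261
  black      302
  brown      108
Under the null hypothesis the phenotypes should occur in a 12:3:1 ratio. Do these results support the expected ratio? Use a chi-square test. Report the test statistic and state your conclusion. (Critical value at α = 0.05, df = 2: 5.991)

0.578; consistent

Expected counts for N = 1671 under a 12:3:1 ratio (total parts = 16):
  white: 1671 × 12/16 = 1253.25
  black: 1671 × 3/16 = 313.3125
  brown: 1671 × 1/16 = 104.4375
χ² = Σ (O − E)² / E
  white: (1261 − 1253.25)² / 1253.25 = 0.0479
  black: (302 − 313.3125)² / 313.3125 = 0.4085
  brown: (108 − 104.4375)² / 104.4375 = 0.1215
χ² = 0.0479 + 0.4085 + 0.1215 = 0.5779 ≈ 0.578
Degrees of freedom = 3 − 1 = 2; critical value at α = 0.05 is 5.991.
Since 0.578 < 5.991, we fail to reject the null hypothesis — the data are consistent with the 12:3:1 ratio.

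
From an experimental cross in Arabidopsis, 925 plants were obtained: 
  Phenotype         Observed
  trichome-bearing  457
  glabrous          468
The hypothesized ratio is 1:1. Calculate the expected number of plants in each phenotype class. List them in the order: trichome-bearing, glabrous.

Expected counts for N = 925 under a 1:1 ratio (total parts = 2):
  trichome-bearing: 925 × 1/2 = 462.5
  glabrous: 925 × 1/2 = 462.5

462.5, 462.5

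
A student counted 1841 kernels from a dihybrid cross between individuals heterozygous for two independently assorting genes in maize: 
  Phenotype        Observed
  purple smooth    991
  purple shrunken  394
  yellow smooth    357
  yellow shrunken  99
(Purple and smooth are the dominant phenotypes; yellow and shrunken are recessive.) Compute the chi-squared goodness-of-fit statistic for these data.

A dihybrid F₂ with independent assortment and complete dominance at both loci gives a 9:3:3:1 phenotypic ratio.
The 9:3:3:1 ratio has 16 parts, so with N = 1841 the expected counts are:
  purple smooth: 1841 × 9/16 = 1035.5625
  purple shrunken: 1841 × 3/16 = 345.1875
  yellow smooth: 1841 × 3/16 = 345.1875
  yellow shrunken: 1841 × 1/16 = 115.0625
χ² = Σ (O − E)² / E
  purple smooth: (991 − 1035.5625)² / 1035.5625 = 1.9176
  purple shrunken: (394 − 345.1875)² / 345.1875 = 6.9025
  yellow smooth: (357 − 345.1875)² / 345.1875 = 0.4042
  yellow shrunken: (99 − 115.0625)² / 115.0625 = 2.2423
χ² = 1.9176 + 6.9025 + 0.4042 + 2.2423 = 11.4666 ≈ 11.467

11.467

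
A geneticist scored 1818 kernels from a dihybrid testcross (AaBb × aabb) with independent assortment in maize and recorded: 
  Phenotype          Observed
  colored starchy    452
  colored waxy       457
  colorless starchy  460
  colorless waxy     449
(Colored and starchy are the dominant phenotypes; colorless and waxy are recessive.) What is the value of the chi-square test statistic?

0.161

A dihybrid testcross with independent assortment gives a 1:1:1:1 ratio.
Under the 1:1:1:1 hypothesis (Σ ratio = 4, N = 1818):
  colored starchy: 1818 × 1/4 = 454.5
  colored waxy: 1818 × 1/4 = 454.5
  colorless starchy: 1818 × 1/4 = 454.5
  colorless waxy: 1818 × 1/4 = 454.5
χ² = Σ (O − E)² / E
  colored starchy: (452 − 454.5)² / 454.5 = 0.0138
  colored waxy: (457 − 454.5)² / 454.5 = 0.0138
  colorless starchy: (460 − 454.5)² / 454.5 = 0.0666
  colorless waxy: (449 − 454.5)² / 454.5 = 0.0666
χ² = 0.0138 + 0.0138 + 0.0666 + 0.0666 = 0.1608 ≈ 0.161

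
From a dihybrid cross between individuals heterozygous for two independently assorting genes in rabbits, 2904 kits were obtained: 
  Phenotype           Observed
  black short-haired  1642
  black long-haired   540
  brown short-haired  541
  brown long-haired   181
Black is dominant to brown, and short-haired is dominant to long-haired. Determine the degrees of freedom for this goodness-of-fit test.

A dihybrid F₂ with independent assortment and complete dominance at both loci gives a 9:3:3:1 phenotypic ratio.
A goodness-of-fit test with 4 phenotype classes has df = 4 − 1 = 3.

3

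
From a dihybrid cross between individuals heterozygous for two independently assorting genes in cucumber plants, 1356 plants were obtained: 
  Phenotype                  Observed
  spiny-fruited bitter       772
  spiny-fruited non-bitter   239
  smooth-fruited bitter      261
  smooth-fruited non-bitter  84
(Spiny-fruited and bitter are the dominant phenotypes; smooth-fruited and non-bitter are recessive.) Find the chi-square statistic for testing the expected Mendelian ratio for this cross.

A dihybrid F₂ with independent assortment and complete dominance at both loci gives a 9:3:3:1 phenotypic ratio.
Under the 9:3:3:1 hypothesis (Σ ratio = 16, N = 1356):
  spiny-fruited bitter: 1356 × 9/16 = 762.75
  spiny-fruited non-bitter: 1356 × 3/16 = 254.25
  smooth-fruited bitter: 1356 × 3/16 = 254.25
  smooth-fruited non-bitter: 1356 × 1/16 = 84.75
χ² = Σ (O − E)² / E
  spiny-fruited bitter: (772 − 762.75)² / 762.75 = 0.1122
  spiny-fruited non-bitter: (239 − 254.25)² / 254.25 = 0.9147
  smooth-fruited bitter: (261 − 254.25)² / 254.25 = 0.1792
  smooth-fruited non-bitter: (84 − 84.75)² / 84.75 = 0.0066
χ² = 0.1122 + 0.9147 + 0.1792 + 0.0066 = 1.2127 ≈ 1.213

1.213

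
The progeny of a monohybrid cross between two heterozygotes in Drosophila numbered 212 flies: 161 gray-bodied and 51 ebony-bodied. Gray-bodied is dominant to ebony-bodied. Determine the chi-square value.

For a monohybrid cross between heterozygotes with complete dominance, the expected phenotypic ratio is 3:1.
Total ratio parts = 4. Expected numbers out of 212:
  gray-bodied: 212 × 3/4 = 159
  ebony-bodied: 212 × 1/4 = 53
χ² = Σ (O − E)² / E
  gray-bodied: (161 − 159)² / 159 = 0.0252
  ebony-bodied: (51 − 53)² / 53 = 0.0755
χ² = 0.0252 + 0.0755 = 0.1007 ≈ 0.101

0.101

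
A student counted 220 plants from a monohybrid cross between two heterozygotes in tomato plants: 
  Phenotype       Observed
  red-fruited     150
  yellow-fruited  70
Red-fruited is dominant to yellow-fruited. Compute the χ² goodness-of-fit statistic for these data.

For a monohybrid cross between heterozygotes with complete dominance, the expected phenotypic ratio is 3:1.
Under the 3:1 hypothesis (Σ ratio = 4, N = 220):
  red-fruited: 220 × 3/4 = 165
  yellow-fruited: 220 × 1/4 = 55
χ² = Σ (O − E)² / E
  red-fruited: (150 − 165)² / 165 = 1.3636
  yellow-fruited: (70 − 55)² / 55 = 4.0909
χ² = 1.3636 + 4.0909 = 5.4545 ≈ 5.455

5.455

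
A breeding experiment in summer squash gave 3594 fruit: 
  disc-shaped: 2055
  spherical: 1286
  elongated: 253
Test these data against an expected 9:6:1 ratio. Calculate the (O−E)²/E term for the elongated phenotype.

Expected counts for N = 3594 under a 9:6:1 ratio (total parts = 16):
  disc-shaped: 3594 × 9/16 = 2021.625
  spherical: 3594 × 6/16 = 1347.75
  elongated: 3594 × 1/16 = 224.625
Contribution of elongated: (253 − 224.625)² / 224.625 = 3.5844

3.584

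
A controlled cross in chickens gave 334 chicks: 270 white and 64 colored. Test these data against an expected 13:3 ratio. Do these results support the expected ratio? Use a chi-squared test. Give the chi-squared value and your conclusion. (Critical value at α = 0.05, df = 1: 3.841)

0.037; consistent

The 13:3 ratio has 16 parts, so with N = 334 the expected counts are:
  white: 334 × 13/16 = 271.375
  colored: 334 × 3/16 = 62.625
χ² = Σ (O − E)² / E
  white: (270 − 271.375)² / 271.375 = 0.0070
  colored: (64 − 62.625)² / 62.625 = 0.0302
χ² = 0.0070 + 0.0302 = 0.0372 ≈ 0.037
Degrees of freedom = 2 − 1 = 1; critical value at α = 0.05 is 3.841.
Since 0.037 < 3.841, we fail to reject the null hypothesis — the data are consistent with the 13:3 ratio.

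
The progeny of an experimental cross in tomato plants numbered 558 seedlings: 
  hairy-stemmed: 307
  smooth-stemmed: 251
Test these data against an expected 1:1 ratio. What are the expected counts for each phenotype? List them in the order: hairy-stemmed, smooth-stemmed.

The 1:1 ratio has 2 parts, so with N = 558 the expected counts are:
  hairy-stemmed: 558 × 1/2 = 279
  smooth-stemmed: 558 × 1/2 = 279

279, 279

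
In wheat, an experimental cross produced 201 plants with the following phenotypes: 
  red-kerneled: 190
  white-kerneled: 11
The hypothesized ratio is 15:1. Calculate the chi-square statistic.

Total ratio parts = 16. Expected numbers out of 201:
  red-kerneled: 201 × 15/16 = 188.4375
  white-kerneled: 201 × 1/16 = 12.5625
χ² = Σ (O − E)² / E
  red-kerneled: (190 − 188.4375)² / 188.4375 = 0.0130
  white-kerneled: (11 − 12.5625)² / 12.5625 = 0.1943
χ² = 0.0130 + 0.1943 = 0.2073 ≈ 0.207

0.207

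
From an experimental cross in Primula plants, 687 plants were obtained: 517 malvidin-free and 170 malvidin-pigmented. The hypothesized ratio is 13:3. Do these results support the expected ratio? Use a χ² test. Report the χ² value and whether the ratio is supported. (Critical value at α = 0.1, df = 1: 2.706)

The 13:3 ratio has 16 parts, so with N = 687 the expected counts are:
  malvidin-free: 687 × 13/16 = 558.1875
  malvidin-pigmented: 687 × 3/16 = 128.8125
χ² = Σ (O − E)² / E
  malvidin-free: (517 − 558.1875)² / 558.1875 = 3.0391
  malvidin-pigmented: (170 − 128.8125)² / 128.8125 = 13.1696
χ² = 3.0391 + 13.1696 = 16.2087 ≈ 16.209
Degrees of freedom = 2 − 1 = 1; critical value at α = 0.1 is 2.706.
Since 16.209 > 2.706, we reject the null hypothesis — the data do not fit the 13:3 ratio.

16.209; not consistent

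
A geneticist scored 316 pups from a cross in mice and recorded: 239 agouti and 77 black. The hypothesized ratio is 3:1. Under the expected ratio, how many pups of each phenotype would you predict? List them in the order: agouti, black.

Total ratio parts = 4. Expected numbers out of 316:
  agouti: 316 × 3/4 = 237
  black: 316 × 1/4 = 79

237, 79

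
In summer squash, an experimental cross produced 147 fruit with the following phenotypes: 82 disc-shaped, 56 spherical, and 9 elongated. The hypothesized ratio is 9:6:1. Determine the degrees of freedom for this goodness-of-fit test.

2

A goodness-of-fit test with 3 phenotype classes has df = 3 − 1 = 2.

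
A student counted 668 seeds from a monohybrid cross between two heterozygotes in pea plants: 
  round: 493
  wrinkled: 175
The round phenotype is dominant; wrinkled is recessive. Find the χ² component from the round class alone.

For a monohybrid cross between heterozygotes with complete dominance, the expected phenotypic ratio is 3:1.
Under the 3:1 hypothesis (Σ ratio = 4, N = 668):
  round: 668 × 3/4 = 501
  wrinkled: 668 × 1/4 = 167
Contribution of round: (493 − 501)² / 501 = 0.1277

0.128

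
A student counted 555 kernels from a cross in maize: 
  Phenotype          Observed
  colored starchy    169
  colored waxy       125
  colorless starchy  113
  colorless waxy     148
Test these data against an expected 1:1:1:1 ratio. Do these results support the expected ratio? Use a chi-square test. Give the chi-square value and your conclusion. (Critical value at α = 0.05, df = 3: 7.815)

The 1:1:1:1 ratio has 4 parts, so with N = 555 the expected counts are:
  colored starchy: 555 × 1/4 = 138.75
  colored waxy: 555 × 1/4 = 138.75
  colorless starchy: 555 × 1/4 = 138.75
  colorless waxy: 555 × 1/4 = 138.75
χ² = Σ (O − E)² / E
  colored starchy: (169 − 138.75)² / 138.75 = 6.5950
  colored waxy: (125 − 138.75)² / 138.75 = 1.3626
  colorless starchy: (113 − 138.75)² / 138.75 = 4.7788
  colorless waxy: (148 − 138.75)² / 138.75 = 0.6167
χ² = 6.5950 + 1.3626 + 4.7788 + 0.6167 = 13.3531 ≈ 13.353
Degrees of freedom = 4 − 1 = 3; critical value at α = 0.05 is 7.815.
Since 13.353 > 7.815, we reject the null hypothesis — the data do not fit the 1:1:1:1 ratio.

13.353; not consistent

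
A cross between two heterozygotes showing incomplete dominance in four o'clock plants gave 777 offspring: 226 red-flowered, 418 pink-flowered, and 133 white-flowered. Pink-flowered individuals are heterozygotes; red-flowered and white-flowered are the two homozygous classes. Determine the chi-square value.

With incomplete dominance, a heterozygote × heterozygote cross gives a 1:2:1 phenotypic ratio.
The 1:2:1 ratio has 4 parts, so with N = 777 the expected counts are:
  red-flowered: 777 × 1/4 = 194.25
  pink-flowered: 777 × 2/4 = 388.5
  white-flowered: 777 × 1/4 = 194.25
χ² = Σ (O − E)² / E
  red-flowered: (226 − 194.25)² / 194.25 = 5.1895
  pink-flowered: (418 − 388.5)² / 388.5 = 2.2400
  white-flowered: (133 − 194.25)² / 194.25 = 19.3131
χ² = 5.1895 + 2.2400 + 19.3131 = 26.7426 ≈ 26.743

26.743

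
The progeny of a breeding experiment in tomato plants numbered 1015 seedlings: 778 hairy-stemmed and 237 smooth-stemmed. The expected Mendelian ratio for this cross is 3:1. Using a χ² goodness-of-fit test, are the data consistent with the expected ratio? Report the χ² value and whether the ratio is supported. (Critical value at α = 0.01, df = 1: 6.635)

Total ratio parts = 4. Expected numbers out of 1015:
  hairy-stemmed: 1015 × 3/4 = 761.25
  smooth-stemmed: 1015 × 1/4 = 253.75
χ² = Σ (O − E)² / E
  hairy-stemmed: (778 − 761.25)² / 761.25 = 0.3686
  smooth-stemmed: (237 − 253.75)² / 253.75 = 1.1057
χ² = 0.3686 + 1.1057 = 1.4743 ≈ 1.474
Degrees of freedom = 2 − 1 = 1; critical value at α = 0.01 is 6.635.
Since 1.474 < 6.635, we fail to reject the null hypothesis — the data are consistent with the 3:1 ratio.

1.474; consistent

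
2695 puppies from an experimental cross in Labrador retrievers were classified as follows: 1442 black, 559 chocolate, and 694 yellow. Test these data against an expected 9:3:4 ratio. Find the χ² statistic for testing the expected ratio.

9.919

Expected counts for N = 2695 under a 9:3:4 ratio (total parts = 16):
  black: 2695 × 9/16 = 1515.9375
  chocolate: 2695 × 3/16 = 505.3125
  yellow: 2695 × 4/16 = 673.75
χ² = Σ (O − E)² / E
  black: (1442 − 1515.9375)² / 1515.9375 = 3.6062
  chocolate: (559 − 505.3125)² / 505.3125 = 5.7041
  yellow: (694 − 673.75)² / 673.75 = 0.6086
χ² = 3.6062 + 5.7041 + 0.6086 = 9.9189 ≈ 9.919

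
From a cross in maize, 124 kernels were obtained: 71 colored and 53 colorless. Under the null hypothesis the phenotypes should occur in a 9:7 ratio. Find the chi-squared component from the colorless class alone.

0.029

Under the 9:7 hypothesis (Σ ratio = 16, N = 124):
  colored: 124 × 9/16 = 69.75
  colorless: 124 × 7/16 = 54.25
Contribution of colorless: (53 − 54.25)² / 54.25 = 0.0288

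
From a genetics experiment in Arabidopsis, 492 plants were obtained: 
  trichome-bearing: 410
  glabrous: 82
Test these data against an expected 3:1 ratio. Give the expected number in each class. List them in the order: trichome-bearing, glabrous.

The 3:1 ratio has 4 parts, so with N = 492 the expected counts are:
  trichome-bearing: 492 × 3/4 = 369
  glabrous: 492 × 1/4 = 123

369, 123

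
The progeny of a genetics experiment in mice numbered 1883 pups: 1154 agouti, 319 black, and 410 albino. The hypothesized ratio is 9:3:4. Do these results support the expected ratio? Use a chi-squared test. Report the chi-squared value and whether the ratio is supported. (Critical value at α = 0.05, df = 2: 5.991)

19.613; not consistent

Expected counts for N = 1883 under a 9:3:4 ratio (total parts = 16):
  agouti: 1883 × 9/16 = 1059.1875
  black: 1883 × 3/16 = 353.0625
  albino: 1883 × 4/16 = 470.75
χ² = Σ (O − E)² / E
  agouti: (1154 − 1059.1875)² / 1059.1875 = 8.4871
  black: (319 − 353.0625)² / 353.0625 = 3.2863
  albino: (410 − 470.75)² / 470.75 = 7.8398
χ² = 8.4871 + 3.2863 + 7.8398 = 19.6132 ≈ 19.613
Degrees of freedom = 3 − 1 = 2; critical value at α = 0.05 is 5.991.
Since 19.613 > 5.991, we reject the null hypothesis — the data do not fit the 9:3:4 ratio.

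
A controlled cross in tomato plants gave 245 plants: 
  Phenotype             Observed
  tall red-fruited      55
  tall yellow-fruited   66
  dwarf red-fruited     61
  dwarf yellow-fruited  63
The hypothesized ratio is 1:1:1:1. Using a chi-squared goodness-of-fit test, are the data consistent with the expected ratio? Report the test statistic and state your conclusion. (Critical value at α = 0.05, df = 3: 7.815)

1.057; consistent

Under the 1:1:1:1 hypothesis (Σ ratio = 4, N = 245):
  tall red-fruited: 245 × 1/4 = 61.25
  tall yellow-fruited: 245 × 1/4 = 61.25
  dwarf red-fruited: 245 × 1/4 = 61.25
  dwarf yellow-fruited: 245 × 1/4 = 61.25
χ² = Σ (O − E)² / E
  tall red-fruited: (55 − 61.25)² / 61.25 = 0.6378
  tall yellow-fruited: (66 − 61.25)² / 61.25 = 0.3684
  dwarf red-fruited: (61 − 61.25)² / 61.25 = 0.0010
  dwarf yellow-fruited: (63 − 61.25)² / 61.25 = 0.0500
χ² = 0.6378 + 0.3684 + 0.0010 + 0.0500 = 1.0572 ≈ 1.057
Degrees of freedom = 4 − 1 = 3; critical value at α = 0.05 is 7.815.
Since 1.057 < 7.815, we fail to reject the null hypothesis — the data are consistent with the 1:1:1:1 ratio.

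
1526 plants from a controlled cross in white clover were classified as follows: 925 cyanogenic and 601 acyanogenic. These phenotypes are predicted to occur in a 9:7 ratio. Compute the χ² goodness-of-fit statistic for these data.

Under the 9:7 hypothesis (Σ ratio = 16, N = 1526):
  cyanogenic: 1526 × 9/16 = 858.375
  acyanogenic: 1526 × 7/16 = 667.625
χ² = Σ (O − E)² / E
  cyanogenic: (925 − 858.375)² / 858.375 = 5.1713
  acyanogenic: (601 − 667.625)² / 667.625 = 6.6488
χ² = 5.1713 + 6.6488 = 11.8201 ≈ 11.820

11.820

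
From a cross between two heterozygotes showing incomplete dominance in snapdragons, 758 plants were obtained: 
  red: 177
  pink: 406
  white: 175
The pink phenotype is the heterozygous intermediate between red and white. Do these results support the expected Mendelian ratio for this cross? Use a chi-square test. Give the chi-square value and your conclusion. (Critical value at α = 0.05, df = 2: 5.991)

3.858; consistent

With incomplete dominance, a heterozygote × heterozygote cross gives a 1:2:1 phenotypic ratio.
The 1:2:1 ratio has 4 parts, so with N = 758 the expected counts are:
  red: 758 × 1/4 = 189.5
  pink: 758 × 2/4 = 379
  white: 758 × 1/4 = 189.5
χ² = Σ (O − E)² / E
  red: (177 − 189.5)² / 189.5 = 0.8245
  pink: (406 − 379)² / 379 = 1.9235
  white: (175 − 189.5)² / 189.5 = 1.1095
χ² = 0.8245 + 1.9235 + 1.1095 = 3.8575 ≈ 3.858
Degrees of freedom = 3 − 1 = 2; critical value at α = 0.05 is 5.991.
Since 3.858 < 5.991, we fail to reject the null hypothesis — the data are consistent with the 1:2:1 ratio.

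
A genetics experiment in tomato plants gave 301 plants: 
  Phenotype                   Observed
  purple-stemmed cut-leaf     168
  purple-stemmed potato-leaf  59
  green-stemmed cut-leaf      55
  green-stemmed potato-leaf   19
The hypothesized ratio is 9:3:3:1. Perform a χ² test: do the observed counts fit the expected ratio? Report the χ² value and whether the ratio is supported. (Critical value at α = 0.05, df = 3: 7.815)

0.165; consistent

Expected counts for N = 301 under a 9:3:3:1 ratio (total parts = 16):
  purple-stemmed cut-leaf: 301 × 9/16 = 169.3125
  purple-stemmed potato-leaf: 301 × 3/16 = 56.4375
  green-stemmed cut-leaf: 301 × 3/16 = 56.4375
  green-stemmed potato-leaf: 301 × 1/16 = 18.8125
χ² = Σ (O − E)² / E
  purple-stemmed cut-leaf: (168 − 169.3125)² / 169.3125 = 0.0102
  purple-stemmed potato-leaf: (59 − 56.4375)² / 56.4375 = 0.1163
  green-stemmed cut-leaf: (55 − 56.4375)² / 56.4375 = 0.0366
  green-stemmed potato-leaf: (19 − 18.8125)² / 18.8125 = 0.0019
χ² = 0.0102 + 0.1163 + 0.0366 + 0.0019 = 0.165
Degrees of freedom = 4 − 1 = 3; critical value at α = 0.05 is 7.815.
Since 0.165 < 7.815, we fail to reject the null hypothesis — the data are consistent with the 9:3:3:1 ratio.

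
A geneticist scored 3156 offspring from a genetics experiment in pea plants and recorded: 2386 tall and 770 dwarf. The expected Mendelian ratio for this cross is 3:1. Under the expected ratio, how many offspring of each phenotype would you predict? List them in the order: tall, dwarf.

Total ratio parts = 4. Expected numbers out of 3156:
  tall: 3156 × 3/4 = 2367
  dwarf: 3156 × 1/4 = 789

2367, 789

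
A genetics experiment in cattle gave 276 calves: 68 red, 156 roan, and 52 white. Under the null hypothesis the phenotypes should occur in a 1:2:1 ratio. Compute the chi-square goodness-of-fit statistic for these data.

6.551

The 1:2:1 ratio has 4 parts, so with N = 276 the expected counts are:
  red: 276 × 1/4 = 69
  roan: 276 × 2/4 = 138
  white: 276 × 1/4 = 69
χ² = Σ (O − E)² / E
  red: (68 − 69)² / 69 = 0.0145
  roan: (156 − 138)² / 138 = 2.3478
  white: (52 − 69)² / 69 = 4.1884
χ² = 0.0145 + 2.3478 + 4.1884 = 6.5507 ≈ 6.551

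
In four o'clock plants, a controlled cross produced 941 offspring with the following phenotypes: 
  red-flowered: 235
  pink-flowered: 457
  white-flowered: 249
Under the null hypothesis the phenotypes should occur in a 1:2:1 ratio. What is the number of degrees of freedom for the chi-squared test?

A goodness-of-fit test with 3 phenotype classes has df = 3 − 1 = 2.

2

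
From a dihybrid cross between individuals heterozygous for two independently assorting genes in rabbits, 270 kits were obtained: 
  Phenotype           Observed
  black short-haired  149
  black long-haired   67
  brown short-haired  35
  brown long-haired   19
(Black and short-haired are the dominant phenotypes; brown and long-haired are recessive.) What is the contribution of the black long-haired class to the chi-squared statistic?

5.297

A dihybrid F₂ with independent assortment and complete dominance at both loci gives a 9:3:3:1 phenotypic ratio.
Under the 9:3:3:1 hypothesis (Σ ratio = 16, N = 270):
  black short-haired: 270 × 9/16 = 151.875
  black long-haired: 270 × 3/16 = 50.625
  brown short-haired: 270 × 3/16 = 50.625
  brown long-haired: 270 × 1/16 = 16.875
Contribution of black long-haired: (67 − 50.625)² / 50.625 = 5.2966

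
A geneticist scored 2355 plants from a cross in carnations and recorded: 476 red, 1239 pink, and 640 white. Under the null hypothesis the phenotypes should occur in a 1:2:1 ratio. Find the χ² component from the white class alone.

4.461

Under the 1:2:1 hypothesis (Σ ratio = 4, N = 2355):
  red: 2355 × 1/4 = 588.75
  pink: 2355 × 2/4 = 1177.5
  white: 2355 × 1/4 = 588.75
Contribution of white: (640 − 588.75)² / 588.75 = 4.4613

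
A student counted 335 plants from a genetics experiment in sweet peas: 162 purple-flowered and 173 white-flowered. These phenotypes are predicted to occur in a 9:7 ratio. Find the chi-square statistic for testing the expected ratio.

Under the 9:7 hypothesis (Σ ratio = 16, N = 335):
  purple-flowered: 335 × 9/16 = 188.4375
  white-flowered: 335 × 7/16 = 146.5625
χ² = Σ (O − E)² / E
  purple-flowered: (162 − 188.4375)² / 188.4375 = 3.7091
  white-flowered: (173 − 146.5625)² / 146.5625 = 4.7689
χ² = 3.7091 + 4.7689 = 8.478

8.478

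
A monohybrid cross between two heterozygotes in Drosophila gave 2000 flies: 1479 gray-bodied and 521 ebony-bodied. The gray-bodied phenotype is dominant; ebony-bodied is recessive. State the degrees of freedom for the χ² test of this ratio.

For a monohybrid cross between heterozygotes with complete dominance, the expected phenotypic ratio is 3:1.
A goodness-of-fit test with 2 phenotype classes has df = 2 − 1 = 1.

1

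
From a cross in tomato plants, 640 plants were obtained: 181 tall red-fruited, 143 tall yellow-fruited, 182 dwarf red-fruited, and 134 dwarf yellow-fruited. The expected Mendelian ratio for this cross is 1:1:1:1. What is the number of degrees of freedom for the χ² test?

A goodness-of-fit test with 4 phenotype classes has df = 4 − 1 = 3.

3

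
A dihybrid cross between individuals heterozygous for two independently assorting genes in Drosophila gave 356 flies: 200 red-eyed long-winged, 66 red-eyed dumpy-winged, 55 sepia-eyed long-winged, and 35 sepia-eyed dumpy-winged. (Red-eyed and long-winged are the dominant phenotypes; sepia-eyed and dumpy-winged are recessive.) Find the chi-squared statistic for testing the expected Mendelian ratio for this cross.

9.383

A dihybrid F₂ with independent assortment and complete dominance at both loci gives a 9:3:3:1 phenotypic ratio.
Under the 9:3:3:1 hypothesis (Σ ratio = 16, N = 356):
  red-eyed long-winged: 356 × 9/16 = 200.25
  red-eyed dumpy-winged: 356 × 3/16 = 66.75
  sepia-eyed long-winged: 356 × 3/16 = 66.75
  sepia-eyed dumpy-winged: 356 × 1/16 = 22.25
χ² = Σ (O − E)² / E
  red-eyed long-winged: (200 − 200.25)² / 200.25 = 0.0003
  red-eyed dumpy-winged: (66 − 66.75)² / 66.75 = 0.0084
  sepia-eyed long-winged: (55 − 66.75)² / 66.75 = 2.0684
  sepia-eyed dumpy-winged: (35 − 22.25)² / 22.25 = 7.3062
χ² = 0.0003 + 0.0084 + 2.0684 + 7.3062 = 9.3833 ≈ 9.383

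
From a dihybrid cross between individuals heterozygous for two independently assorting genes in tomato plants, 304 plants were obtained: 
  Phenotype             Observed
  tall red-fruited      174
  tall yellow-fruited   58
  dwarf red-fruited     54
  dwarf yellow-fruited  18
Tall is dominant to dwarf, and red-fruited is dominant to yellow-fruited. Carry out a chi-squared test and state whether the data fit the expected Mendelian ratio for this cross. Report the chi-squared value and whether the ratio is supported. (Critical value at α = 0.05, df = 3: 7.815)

A dihybrid F₂ with independent assortment and complete dominance at both loci gives a 9:3:3:1 phenotypic ratio.
Expected counts for N = 304 under a 9:3:3:1 ratio (total parts = 16):
  tall red-fruited: 304 × 9/16 = 171
  tall yellow-fruited: 304 × 3/16 = 57
  dwarf red-fruited: 304 × 3/16 = 57
  dwarf yellow-fruited: 304 × 1/16 = 19
χ² = Σ (O − E)² / E
  tall red-fruited: (174 − 171)² / 171 = 0.0526
  tall yellow-fruited: (58 − 57)² / 57 = 0.0175
  dwarf red-fruited: (54 − 57)² / 57 = 0.1579
  dwarf yellow-fruited: (18 − 19)² / 19 = 0.0526
χ² = 0.0526 + 0.0175 + 0.1579 + 0.0526 = 0.2806 ≈ 0.281
Degrees of freedom = 4 − 1 = 3; critical value at α = 0.05 is 7.815.
Since 0.281 < 7.815, we fail to reject the null hypothesis — the data are consistent with the 9:3:3:1 ratio.

0.281; consistent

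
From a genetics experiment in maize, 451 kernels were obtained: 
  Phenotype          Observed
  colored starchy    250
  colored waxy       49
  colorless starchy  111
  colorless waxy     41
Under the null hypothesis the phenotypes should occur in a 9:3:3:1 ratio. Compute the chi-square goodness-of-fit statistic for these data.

Total ratio parts = 16. Expected numbers out of 451:
  colored starchy: 451 × 9/16 = 253.6875
  colored waxy: 451 × 3/16 = 84.5625
  colorless starchy: 451 × 3/16 = 84.5625
  colorless waxy: 451 × 1/16 = 28.1875
χ² = Σ (O − E)² / E
  colored starchy: (250 − 253.6875)² / 253.6875 = 0.0536
  colored waxy: (49 − 84.5625)² / 84.5625 = 14.9557
  colorless starchy: (111 − 84.5625)² / 84.5625 = 8.2654
  colorless waxy: (41 − 28.1875)² / 28.1875 = 5.8239
χ² = 0.0536 + 14.9557 + 8.2654 + 5.8239 = 29.0986 ≈ 29.099

29.099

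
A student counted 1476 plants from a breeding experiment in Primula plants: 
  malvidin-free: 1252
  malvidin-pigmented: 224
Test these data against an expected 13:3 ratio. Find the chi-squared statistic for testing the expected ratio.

12.375

The 13:3 ratio has 16 parts, so with N = 1476 the expected counts are:
  malvidin-free: 1476 × 13/16 = 1199.25
  malvidin-pigmented: 1476 × 3/16 = 276.75
χ² = Σ (O − E)² / E
  malvidin-free: (1252 − 1199.25)² / 1199.25 = 2.3203
  malvidin-pigmented: (224 − 276.75)² / 276.75 = 10.0544
χ² = 2.3203 + 10.0544 = 12.3747 ≈ 12.375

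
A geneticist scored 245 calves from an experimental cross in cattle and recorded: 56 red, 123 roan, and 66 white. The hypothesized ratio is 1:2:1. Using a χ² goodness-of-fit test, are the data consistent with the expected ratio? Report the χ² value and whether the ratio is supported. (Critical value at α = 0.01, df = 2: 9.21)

0.820; consistent

Expected counts for N = 245 under a 1:2:1 ratio (total parts = 4):
  red: 245 × 1/4 = 61.25
  roan: 245 × 2/4 = 122.5
  white: 245 × 1/4 = 61.25
χ² = Σ (O − E)² / E
  red: (56 − 61.25)² / 61.25 = 0.4500
  roan: (123 − 122.5)² / 122.5 = 0.0020
  white: (66 − 61.25)² / 61.25 = 0.3684
χ² = 0.4500 + 0.0020 + 0.3684 = 0.8204 ≈ 0.820
Degrees of freedom = 3 − 1 = 2; critical value at α = 0.01 is 9.21.
Since 0.820 < 9.21, we fail to reject the null hypothesis — the data are consistent with the 1:2:1 ratio.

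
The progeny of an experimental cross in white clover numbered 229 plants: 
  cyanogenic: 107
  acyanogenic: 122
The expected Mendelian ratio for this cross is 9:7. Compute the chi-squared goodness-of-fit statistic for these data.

Under the 9:7 hypothesis (Σ ratio = 16, N = 229):
  cyanogenic: 229 × 9/16 = 128.8125
  acyanogenic: 229 × 7/16 = 100.1875
χ² = Σ (O − E)² / E
  cyanogenic: (107 − 128.8125)² / 128.8125 = 3.6936
  acyanogenic: (122 − 100.1875)² / 100.1875 = 4.7489
χ² = 3.6936 + 4.7489 = 8.4425 ≈ 8.443

8.443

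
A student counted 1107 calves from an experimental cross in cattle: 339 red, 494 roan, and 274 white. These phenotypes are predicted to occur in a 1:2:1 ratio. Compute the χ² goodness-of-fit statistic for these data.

20.425

Under the 1:2:1 hypothesis (Σ ratio = 4, N = 1107):
  red: 1107 × 1/4 = 276.75
  roan: 1107 × 2/4 = 553.5
  white: 1107 × 1/4 = 276.75
χ² = Σ (O − E)² / E
  red: (339 − 276.75)² / 276.75 = 14.0020
  roan: (494 − 553.5)² / 553.5 = 6.3961
  white: (274 − 276.75)² / 276.75 = 0.0273
χ² = 14.0020 + 6.3961 + 0.0273 = 20.4254 ≈ 20.425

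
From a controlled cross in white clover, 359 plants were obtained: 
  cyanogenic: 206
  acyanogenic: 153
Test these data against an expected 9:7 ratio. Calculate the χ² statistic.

The 9:7 ratio has 16 parts, so with N = 359 the expected counts are:
  cyanogenic: 359 × 9/16 = 201.9375
  acyanogenic: 359 × 7/16 = 157.0625
χ² = Σ (O − E)² / E
  cyanogenic: (206 − 201.9375)² / 201.9375 = 0.0817
  acyanogenic: (153 − 157.0625)² / 157.0625 = 0.1051
χ² = 0.0817 + 0.1051 = 0.1868 ≈ 0.187

0.187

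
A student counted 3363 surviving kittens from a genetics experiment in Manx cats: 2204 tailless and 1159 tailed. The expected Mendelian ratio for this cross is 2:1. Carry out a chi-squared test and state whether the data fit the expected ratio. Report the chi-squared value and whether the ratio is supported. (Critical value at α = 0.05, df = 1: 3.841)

Under the 2:1 hypothesis (Σ ratio = 3, N = 3363):
  tailless: 3363 × 2/3 = 2242
  tailed: 3363 × 1/3 = 1121
χ² = Σ (O − E)² / E
  tailless: (2204 − 2242)² / 2242 = 0.6441
  tailed: (1159 − 1121)² / 1121 = 1.2881
χ² = 0.6441 + 1.2881 = 1.9322 ≈ 1.932
Degrees of freedom = 2 − 1 = 1; critical value at α = 0.05 is 3.841.
Since 1.932 < 3.841, we fail to reject the null hypothesis — the data are consistent with the 2:1 ratio.

1.932; consistent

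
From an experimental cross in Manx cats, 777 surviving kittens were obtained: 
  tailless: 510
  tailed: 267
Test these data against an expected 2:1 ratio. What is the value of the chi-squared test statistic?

0.371

Total ratio parts = 3. Expected numbers out of 777:
  tailless: 777 × 2/3 = 518
  tailed: 777 × 1/3 = 259
χ² = Σ (O − E)² / E
  tailless: (510 − 518)² / 518 = 0.1236
  tailed: (267 − 259)² / 259 = 0.2471
χ² = 0.1236 + 0.2471 = 0.3707 ≈ 0.371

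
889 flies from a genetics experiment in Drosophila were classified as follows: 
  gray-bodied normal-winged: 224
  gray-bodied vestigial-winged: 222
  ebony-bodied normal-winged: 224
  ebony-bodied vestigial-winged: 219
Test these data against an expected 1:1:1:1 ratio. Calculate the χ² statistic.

0.075

Total ratio parts = 4. Expected numbers out of 889:
  gray-bodied normal-winged: 889 × 1/4 = 222.25
  gray-bodied vestigial-winged: 889 × 1/4 = 222.25
  ebony-bodied normal-winged: 889 × 1/4 = 222.25
  ebony-bodied vestigial-winged: 889 × 1/4 = 222.25
χ² = Σ (O − E)² / E
  gray-bodied normal-winged: (224 − 222.25)² / 222.25 = 0.0138
  gray-bodied vestigial-winged: (222 − 222.25)² / 222.25 = 0.0003
  ebony-bodied normal-winged: (224 − 222.25)² / 222.25 = 0.0138
  ebony-bodied vestigial-winged: (219 − 222.25)² / 222.25 = 0.0475
χ² = 0.0138 + 0.0003 + 0.0138 + 0.0475 = 0.0754 ≈ 0.075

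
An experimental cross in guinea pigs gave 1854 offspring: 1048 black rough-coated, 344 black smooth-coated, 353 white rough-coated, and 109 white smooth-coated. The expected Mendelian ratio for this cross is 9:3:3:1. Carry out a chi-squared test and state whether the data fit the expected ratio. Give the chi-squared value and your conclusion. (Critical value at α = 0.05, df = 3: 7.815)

The 9:3:3:1 ratio has 16 parts, so with N = 1854 the expected counts are:
  black rough-coated: 1854 × 9/16 = 1042.875
  black smooth-coated: 1854 × 3/16 = 347.625
  white rough-coated: 1854 × 3/16 = 347.625
  white smooth-coated: 1854 × 1/16 = 115.875
χ² = Σ (O − E)² / E
  black rough-coated: (1048 − 1042.875)² / 1042.875 = 0.0252
  black smooth-coated: (344 − 347.625)² / 347.625 = 0.0378
  white rough-coated: (353 − 347.625)² / 347.625 = 0.0831
  white smooth-coated: (109 − 115.875)² / 115.875 = 0.4079
χ² = 0.0252 + 0.0378 + 0.0831 + 0.4079 = 0.554
Degrees of freedom = 4 − 1 = 3; critical value at α = 0.05 is 7.815.
Since 0.554 < 7.815, we fail to reject the null hypothesis — the data are consistent with the 9:3:3:1 ratio.

0.554; consistent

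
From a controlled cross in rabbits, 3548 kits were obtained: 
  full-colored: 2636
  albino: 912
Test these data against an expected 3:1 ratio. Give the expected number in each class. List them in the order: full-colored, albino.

2661, 887

The 3:1 ratio has 4 parts, so with N = 3548 the expected counts are:
  full-colored: 3548 × 3/4 = 2661
  albino: 3548 × 1/4 = 887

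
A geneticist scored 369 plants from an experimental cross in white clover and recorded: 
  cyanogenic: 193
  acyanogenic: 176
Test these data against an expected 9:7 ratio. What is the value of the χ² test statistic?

2.335

Expected counts for N = 369 under a 9:7 ratio (total parts = 16):
  cyanogenic: 369 × 9/16 = 207.5625
  acyanogenic: 369 × 7/16 = 161.4375
χ² = Σ (O − E)² / E
  cyanogenic: (193 − 207.5625)² / 207.5625 = 1.0217
  acyanogenic: (176 − 161.4375)² / 161.4375 = 1.3136
χ² = 1.0217 + 1.3136 = 2.3353 ≈ 2.335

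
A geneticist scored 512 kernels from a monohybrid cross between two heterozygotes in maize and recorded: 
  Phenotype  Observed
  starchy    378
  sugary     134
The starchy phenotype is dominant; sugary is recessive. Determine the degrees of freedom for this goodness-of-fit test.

1

For a monohybrid cross between heterozygotes with complete dominance, the expected phenotypic ratio is 3:1.
A goodness-of-fit test with 2 phenotype classes has df = 2 − 1 = 1.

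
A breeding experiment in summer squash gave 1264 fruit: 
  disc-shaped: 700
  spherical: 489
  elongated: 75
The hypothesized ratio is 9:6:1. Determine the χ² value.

Expected counts for N = 1264 under a 9:6:1 ratio (total parts = 16):
  disc-shaped: 1264 × 9/16 = 711
  spherical: 1264 × 6/16 = 474
  elongated: 1264 × 1/16 = 79
χ² = Σ (O − E)² / E
  disc-shaped: (700 − 711)² / 711 = 0.1702
  spherical: (489 − 474)² / 474 = 0.4747
  elongated: (75 − 79)² / 79 = 0.2025
χ² = 0.1702 + 0.4747 + 0.2025 = 0.8474 ≈ 0.847

0.847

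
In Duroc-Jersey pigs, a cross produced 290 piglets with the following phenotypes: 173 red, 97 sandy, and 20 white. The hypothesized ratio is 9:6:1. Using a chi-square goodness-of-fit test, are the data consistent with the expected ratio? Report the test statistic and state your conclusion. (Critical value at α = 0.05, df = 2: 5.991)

Under the 9:6:1 hypothesis (Σ ratio = 16, N = 290):
  red: 290 × 9/16 = 163.125
  sandy: 290 × 6/16 = 108.75
  white: 290 × 1/16 = 18.125
χ² = Σ (O − E)² / E
  red: (173 − 163.125)² / 163.125 = 0.5978
  sandy: (97 − 108.75)² / 108.75 = 1.2695
  white: (20 − 18.125)² / 18.125 = 0.1940
χ² = 0.5978 + 1.2695 + 0.1940 = 2.0613 ≈ 2.061
Degrees of freedom = 3 − 1 = 2; critical value at α = 0.05 is 5.991.
Since 2.061 < 5.991, we fail to reject the null hypothesis — the data are consistent with the 9:6:1 ratio.

2.061; consistent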